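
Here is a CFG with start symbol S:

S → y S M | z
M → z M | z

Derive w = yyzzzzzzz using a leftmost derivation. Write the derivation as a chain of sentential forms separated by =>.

S => ySM   [S → y S M]
ySM => yySMM   [S → y S M]
yySMM => yyzMM   [S → z]
yyzMM => yyzzMM   [M → z M]
yyzzMM => yyzzzMM   [M → z M]
yyzzzMM => yyzzzzM   [M → z]
yyzzzzM => yyzzzzzM   [M → z M]
yyzzzzzM => yyzzzzzzM   [M → z M]
yyzzzzzzM => yyzzzzzzz   [M → z]

S => ySM => yySMM => yyzMM => yyzzMM => yyzzzMM => yyzzzzM => yyzzzzzM => yyzzzzzzM => yyzzzzzzz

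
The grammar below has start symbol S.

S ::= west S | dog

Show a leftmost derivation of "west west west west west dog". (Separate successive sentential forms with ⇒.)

S ⇒ west S ⇒ west west S ⇒ west west west S ⇒ west west west west S ⇒ west west west west west S ⇒ west west west west west dog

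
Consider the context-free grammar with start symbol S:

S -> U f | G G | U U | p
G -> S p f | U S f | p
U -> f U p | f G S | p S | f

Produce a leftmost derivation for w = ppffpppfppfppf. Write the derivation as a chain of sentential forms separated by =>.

S => GG   [S -> G G]
GG => SpfG   [G -> S p f]
SpfG => ppfG   [S -> p]
ppfG => ppfSpf   [G -> S p f]
ppfSpf => ppfGGpf   [S -> G G]
ppfGGpf => ppfSpfGpf   [G -> S p f]
ppfSpfGpf => ppfGGpfGpf   [S -> G G]
ppfGGpfGpf => ppfUSfGpfGpf   [G -> U S f]
ppfUSfGpfGpf => ppffGSSfGpfGpf   [U -> f G S]
ppffGSSfGpfGpf => ppffpSSfGpfGpf   [G -> p]
ppffpSSfGpfGpf => ppffppSfGpfGpf   [S -> p]
ppffppSfGpfGpf => ppffpppfGpfGpf   [S -> p]
ppffpppfGpfGpf => ppffpppfppfGpf   [G -> p]
ppffpppfppfGpf => ppffpppfppfppf   [G -> p]

S => GG => SpfG => ppfG => ppfSpf => ppfGGpf => ppfSpfGpf => ppfGGpfGpf => ppfUSfGpfGpf => ppffGSSfGpfGpf => ppffpSSfGpfGpf => ppffppSfGpfGpf => ppffpppfGpfGpf => ppffpppfppfGpf => ppffpppfppfppf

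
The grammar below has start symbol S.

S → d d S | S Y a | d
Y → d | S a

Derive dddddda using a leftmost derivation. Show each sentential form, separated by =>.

S => ddS => ddddS => ddddSYa => dddddYa => dddddda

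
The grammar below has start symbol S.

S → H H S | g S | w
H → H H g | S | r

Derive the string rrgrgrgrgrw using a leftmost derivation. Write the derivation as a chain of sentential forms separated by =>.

S => HHS => HHgHS => HHgHgHS => HHgHgHgHS => HHgHgHgHgHS => rHgHgHgHgHS => rrgHgHgHgHS => rrgrgHgHgHS => rrgrgrgHgHS => rrgrgrgrgHS => rrgrgrgrgrS => rrgrgrgrgrw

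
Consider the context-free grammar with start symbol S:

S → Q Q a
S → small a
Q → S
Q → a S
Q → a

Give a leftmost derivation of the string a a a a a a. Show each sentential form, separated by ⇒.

S ⇒ Q Q a   [S → Q Q a]
Q Q a ⇒ a S Q a   [Q → a S]
a S Q a ⇒ a Q Q a Q a   [S → Q Q a]
a Q Q a Q a ⇒ a a Q a Q a   [Q → a]
a a Q a Q a ⇒ a a a a Q a   [Q → a]
a a a a Q a ⇒ a a a a a a   [Q → a]

S ⇒ Q Q a ⇒ a S Q a ⇒ a Q Q a Q a ⇒ a a Q a Q a ⇒ a a a a Q a ⇒ a a a a a a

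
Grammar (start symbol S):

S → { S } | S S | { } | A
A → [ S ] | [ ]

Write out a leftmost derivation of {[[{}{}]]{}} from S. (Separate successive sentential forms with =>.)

S=>{S}=>{SS}=>{AS}=>{[S]S}=>{[A]S}=>{[[S]]S}=>{[[SS]]S}=>{[[{}S]]S}=>{[[{}{}]]S}=>{[[{}{}]]{}}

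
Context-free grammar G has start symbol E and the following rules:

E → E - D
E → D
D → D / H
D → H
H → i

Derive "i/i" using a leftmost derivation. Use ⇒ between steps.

E ⇒ D   [E → D]
D ⇒ D/H   [D → D / H]
D/H ⇒ H/H   [D → H]
H/H ⇒ i/H   [H → i]
i/H ⇒ i/i   [H → i]

E ⇒ D ⇒ D/H ⇒ H/H ⇒ i/H ⇒ i/i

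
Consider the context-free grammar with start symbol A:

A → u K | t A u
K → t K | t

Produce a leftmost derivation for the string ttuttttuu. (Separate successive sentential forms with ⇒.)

A ⇒ tAu   [A → t A u]
tAu ⇒ ttAuu   [A → t A u]
ttAuu ⇒ ttuKuu   [A → u K]
ttuKuu ⇒ ttutKuu   [K → t K]
ttutKuu ⇒ ttuttKuu   [K → t K]
ttuttKuu ⇒ ttutttKuu   [K → t K]
ttutttKuu ⇒ ttuttttuu   [K → t]

A⇒tAu⇒ttAuu⇒ttuKuu⇒ttutKuu⇒ttuttKuu⇒ttutttKuu⇒ttuttttuu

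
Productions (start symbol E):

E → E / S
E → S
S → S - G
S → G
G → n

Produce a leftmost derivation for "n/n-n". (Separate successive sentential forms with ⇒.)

E ⇒ E/S   [E → E / S]
E/S ⇒ S/S   [E → S]
S/S ⇒ G/S   [S → G]
G/S ⇒ n/S   [G → n]
n/S ⇒ n/S-G   [S → S - G]
n/S-G ⇒ n/G-G   [S → G]
n/G-G ⇒ n/n-G   [G → n]
n/n-G ⇒ n/n-n   [G → n]

E ⇒ E/S ⇒ S/S ⇒ G/S ⇒ n/S ⇒ n/S-G ⇒ n/G-G ⇒ n/n-G ⇒ n/n-n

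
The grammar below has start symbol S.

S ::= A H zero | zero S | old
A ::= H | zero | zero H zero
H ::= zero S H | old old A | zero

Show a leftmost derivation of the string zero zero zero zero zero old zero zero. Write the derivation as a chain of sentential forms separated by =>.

S => zero S   [S ::= zero S]
zero S => zero zero S   [S ::= zero S]
zero zero S => zero zero zero S   [S ::= zero S]
zero zero zero S => zero zero zero A H zero   [S ::= A H zero]
zero zero zero A H zero => zero zero zero zero H zero   [A ::= zero]
zero zero zero zero H zero => zero zero zero zero zero S H zero   [H ::= zero S H]
zero zero zero zero zero S H zero => zero zero zero zero zero old H zero   [S ::= old]
zero zero zero zero zero old H zero => zero zero zero zero zero old zero zero   [H ::= zero]

S => zero S => zero zero S => zero zero zero S => zero zero zero A H zero => zero zero zero zero H zero => zero zero zero zero zero S H zero => zero zero zero zero zero old H zero => zero zero zero zero zero old zero zero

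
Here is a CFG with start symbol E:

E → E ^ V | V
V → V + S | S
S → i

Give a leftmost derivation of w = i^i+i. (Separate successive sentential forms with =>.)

E=>E^V=>V^V=>S^V=>i^V=>i^V+S=>i^S+S=>i^i+S=>i^i+i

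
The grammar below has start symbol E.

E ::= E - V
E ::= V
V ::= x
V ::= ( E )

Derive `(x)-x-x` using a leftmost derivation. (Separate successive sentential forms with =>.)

E => E-V => E-V-V => V-V-V => (E)-V-V => (V)-V-V => (x)-V-V => (x)-x-V => (x)-x-x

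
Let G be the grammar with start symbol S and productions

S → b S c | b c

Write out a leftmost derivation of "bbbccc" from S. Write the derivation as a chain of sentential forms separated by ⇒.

S ⇒ bSc   [S → b S c]
bSc ⇒ bbScc   [S → b S c]
bbScc ⇒ bbbccc   [S → b c]

S ⇒ bSc ⇒ bbScc ⇒ bbbccc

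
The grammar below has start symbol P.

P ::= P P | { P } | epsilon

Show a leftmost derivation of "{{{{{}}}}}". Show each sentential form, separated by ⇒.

P ⇒ {P} ⇒ {PP} ⇒ {{P}P} ⇒ {{{P}}P} ⇒ {{{PP}}P} ⇒ {{{PPP}}P} ⇒ {{{{P}PP}}P} ⇒ {{{{PP}PP}}P} ⇒ {{{{{P}P}PP}}P} ⇒ {{{{{}P}PP}}P} ⇒ {{{{{}}PP}}P} ⇒ {{{{{}}P}}P} ⇒ {{{{{}}}}P} ⇒ {{{{{}}}}}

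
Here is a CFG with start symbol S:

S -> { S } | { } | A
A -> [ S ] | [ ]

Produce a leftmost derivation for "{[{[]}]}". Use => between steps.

S => {S} => {A} => {[S]} => {[{S}]} => {[{A}]} => {[{[]}]}

S => {S}   [S -> { S }]
{S} => {A}   [S -> A]
{A} => {[S]}   [A -> [ S ]]
{[S]} => {[{S}]}   [S -> { S }]
{[{S}]} => {[{A}]}   [S -> A]
{[{A}]} => {[{[]}]}   [A -> [ ]]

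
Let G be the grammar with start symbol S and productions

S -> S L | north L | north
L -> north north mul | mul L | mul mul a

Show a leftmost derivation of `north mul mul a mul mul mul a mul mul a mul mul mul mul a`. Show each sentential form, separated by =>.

S => S L => S L L => S L L L => north L L L L => north mul mul a L L L => north mul mul a mul L L L => north mul mul a mul mul mul a L L => north mul mul a mul mul mul a mul mul a L => north mul mul a mul mul mul a mul mul a mul L => north mul mul a mul mul mul a mul mul a mul mul L => north mul mul a mul mul mul a mul mul a mul mul mul mul a

S => S L   [S -> S L]
S L => S L L   [S -> S L]
S L L => S L L L   [S -> S L]
S L L L => north L L L L   [S -> north L]
north L L L L => north mul mul a L L L   [L -> mul mul a]
north mul mul a L L L => north mul mul a mul L L L   [L -> mul L]
north mul mul a mul L L L => north mul mul a mul mul mul a L L   [L -> mul mul a]
north mul mul a mul mul mul a L L => north mul mul a mul mul mul a mul mul a L   [L -> mul mul a]
north mul mul a mul mul mul a mul mul a L => north mul mul a mul mul mul a mul mul a mul L   [L -> mul L]
north mul mul a mul mul mul a mul mul a mul L => north mul mul a mul mul mul a mul mul a mul mul L   [L -> mul L]
north mul mul a mul mul mul a mul mul a mul mul L => north mul mul a mul mul mul a mul mul a mul mul mul mul a   [L -> mul mul a]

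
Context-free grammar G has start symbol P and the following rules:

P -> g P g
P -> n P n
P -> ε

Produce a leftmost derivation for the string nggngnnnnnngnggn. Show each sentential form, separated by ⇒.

P ⇒ nPn   [P -> n P n]
nPn ⇒ ngPgn   [P -> g P g]
ngPgn ⇒ nggPggn   [P -> g P g]
nggPggn ⇒ nggnPnggn   [P -> n P n]
nggnPnggn ⇒ nggngPgnggn   [P -> g P g]
nggngPgnggn ⇒ nggngnPngnggn   [P -> n P n]
nggngnPngnggn ⇒ nggngnnPnngnggn   [P -> n P n]
nggngnnPnngnggn ⇒ nggngnnnPnnngnggn   [P -> n P n]
nggngnnnPnnngnggn ⇒ nggngnnnnnngnggn   [P -> ε]

P⇒nPn⇒ngPgn⇒nggPggn⇒nggnPnggn⇒nggngPgnggn⇒nggngnPngnggn⇒nggngnnPnngnggn⇒nggngnnnPnnngnggn⇒nggngnnnnnngnggn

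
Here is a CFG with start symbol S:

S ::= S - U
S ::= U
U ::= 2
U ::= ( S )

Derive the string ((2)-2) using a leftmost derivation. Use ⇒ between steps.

S⇒U⇒(S)⇒(S-U)⇒(U-U)⇒((S)-U)⇒((U)-U)⇒((2)-U)⇒((2)-2)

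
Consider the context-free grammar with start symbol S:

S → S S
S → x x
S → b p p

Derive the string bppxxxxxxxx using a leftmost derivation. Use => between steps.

S => SS => bppS => bppSS => bppxxS => bppxxSS => bppxxSSS => bppxxxxSS => bppxxxxxxS => bppxxxxxxxx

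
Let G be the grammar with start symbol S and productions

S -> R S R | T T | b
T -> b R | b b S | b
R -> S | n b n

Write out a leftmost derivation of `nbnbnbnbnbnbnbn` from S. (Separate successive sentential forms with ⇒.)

S ⇒ RSR ⇒ SSR ⇒ RSRSR ⇒ SSRSR ⇒ RSRSRSR ⇒ nbnSRSRSR ⇒ nbnbRSRSR ⇒ nbnbnbnSRSR ⇒ nbnbnbnbRSR ⇒ nbnbnbnbnbnSR ⇒ nbnbnbnbnbnbR ⇒ nbnbnbnbnbnbnbn

S ⇒ RSR   [S -> R S R]
RSR ⇒ SSR   [R -> S]
SSR ⇒ RSRSR   [S -> R S R]
RSRSR ⇒ SSRSR   [R -> S]
SSRSR ⇒ RSRSRSR   [S -> R S R]
RSRSRSR ⇒ nbnSRSRSR   [R -> n b n]
nbnSRSRSR ⇒ nbnbRSRSR   [S -> b]
nbnbRSRSR ⇒ nbnbnbnSRSR   [R -> n b n]
nbnbnbnSRSR ⇒ nbnbnbnbRSR   [S -> b]
nbnbnbnbRSR ⇒ nbnbnbnbnbnSR   [R -> n b n]
nbnbnbnbnbnSR ⇒ nbnbnbnbnbnbR   [S -> b]
nbnbnbnbnbnbR ⇒ nbnbnbnbnbnbnbn   [R -> n b n]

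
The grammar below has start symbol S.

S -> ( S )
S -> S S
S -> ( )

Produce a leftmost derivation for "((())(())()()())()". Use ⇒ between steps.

S⇒SS⇒(S)S⇒(SS)S⇒(SSS)S⇒(SSSS)S⇒(SSSSS)S⇒((S)SSSS)S⇒((())SSSS)S⇒((())(S)SSS)S⇒((())(())SSS)S⇒((())(())()SS)S⇒((())(())()()S)S⇒((())(())()()())S⇒((())(())()()())()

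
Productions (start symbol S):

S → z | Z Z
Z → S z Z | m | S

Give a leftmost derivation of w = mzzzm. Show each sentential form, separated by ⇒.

S ⇒ ZZ   [S → Z Z]
ZZ ⇒ mZ   [Z → m]
mZ ⇒ mS   [Z → S]
mS ⇒ mZZ   [S → Z Z]
mZZ ⇒ mSzZZ   [Z → S z Z]
mSzZZ ⇒ mzzZZ   [S → z]
mzzZZ ⇒ mzzSZ   [Z → S]
mzzSZ ⇒ mzzzZ   [S → z]
mzzzZ ⇒ mzzzm   [Z → m]

S⇒ZZ⇒mZ⇒mS⇒mZZ⇒mSzZZ⇒mzzZZ⇒mzzSZ⇒mzzzZ⇒mzzzm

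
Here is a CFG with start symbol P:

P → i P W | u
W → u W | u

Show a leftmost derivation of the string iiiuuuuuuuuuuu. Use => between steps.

P=>iPW=>iiPWW=>iiiPWWW=>iiiuWWW=>iiiuuWWW=>iiiuuuWWW=>iiiuuuuWWW=>iiiuuuuuWWW=>iiiuuuuuuWWW=>iiiuuuuuuuWWW=>iiiuuuuuuuuWWW=>iiiuuuuuuuuuWW=>iiiuuuuuuuuuuW=>iiiuuuuuuuuuuu

P => iPW   [P → i P W]
iPW => iiPWW   [P → i P W]
iiPWW => iiiPWWW   [P → i P W]
iiiPWWW => iiiuWWW   [P → u]
iiiuWWW => iiiuuWWW   [W → u W]
iiiuuWWW => iiiuuuWWW   [W → u W]
iiiuuuWWW => iiiuuuuWWW   [W → u W]
iiiuuuuWWW => iiiuuuuuWWW   [W → u W]
iiiuuuuuWWW => iiiuuuuuuWWW   [W → u W]
iiiuuuuuuWWW => iiiuuuuuuuWWW   [W → u W]
iiiuuuuuuuWWW => iiiuuuuuuuuWWW   [W → u W]
iiiuuuuuuuuWWW => iiiuuuuuuuuuWW   [W → u]
iiiuuuuuuuuuWW => iiiuuuuuuuuuuW   [W → u]
iiiuuuuuuuuuuW => iiiuuuuuuuuuuu   [W → u]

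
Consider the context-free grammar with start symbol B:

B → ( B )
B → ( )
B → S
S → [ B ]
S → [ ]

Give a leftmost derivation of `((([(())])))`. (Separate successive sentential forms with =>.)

B => (B)   [B → ( B )]
(B) => ((B))   [B → ( B )]
((B)) => (((B)))   [B → ( B )]
(((B))) => (((S)))   [B → S]
(((S))) => ((([B])))   [S → [ B ]]
((([B]))) => ((([(B)])))   [B → ( B )]
((([(B)]))) => ((([(())])))   [B → ( )]

B => (B) => ((B)) => (((B))) => (((S))) => ((([B]))) => ((([(B)]))) => ((([(())])))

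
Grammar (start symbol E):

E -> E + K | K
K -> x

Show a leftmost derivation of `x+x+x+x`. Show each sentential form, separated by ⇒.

E ⇒ E+K   [E -> E + K]
E+K ⇒ E+K+K   [E -> E + K]
E+K+K ⇒ E+K+K+K   [E -> E + K]
E+K+K+K ⇒ K+K+K+K   [E -> K]
K+K+K+K ⇒ x+K+K+K   [K -> x]
x+K+K+K ⇒ x+x+K+K   [K -> x]
x+x+K+K ⇒ x+x+x+K   [K -> x]
x+x+x+K ⇒ x+x+x+x   [K -> x]

E⇒E+K⇒E+K+K⇒E+K+K+K⇒K+K+K+K⇒x+K+K+K⇒x+x+K+K⇒x+x+x+K⇒x+x+x+x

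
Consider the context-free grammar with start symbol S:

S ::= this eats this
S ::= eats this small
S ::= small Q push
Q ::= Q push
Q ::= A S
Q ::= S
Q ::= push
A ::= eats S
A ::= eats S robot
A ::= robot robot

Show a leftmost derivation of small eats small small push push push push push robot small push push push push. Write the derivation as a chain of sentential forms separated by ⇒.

S ⇒ small Q push ⇒ small Q push push ⇒ small A S push push ⇒ small eats S robot S push push ⇒ small eats small Q push robot S push push ⇒ small eats small Q push push robot S push push ⇒ small eats small Q push push push robot S push push ⇒ small eats small S push push push robot S push push ⇒ small eats small small Q push push push push robot S push push ⇒ small eats small small push push push push push robot S push push ⇒ small eats small small push push push push push robot small Q push push push ⇒ small eats small small push push push push push robot small push push push push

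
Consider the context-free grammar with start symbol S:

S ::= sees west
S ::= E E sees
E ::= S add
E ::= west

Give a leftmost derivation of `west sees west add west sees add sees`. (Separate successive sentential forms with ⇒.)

S ⇒ E E sees   [S ::= E E sees]
E E sees ⇒ west E sees   [E ::= west]
west E sees ⇒ west S add sees   [E ::= S add]
west S add sees ⇒ west E E sees add sees   [S ::= E E sees]
west E E sees add sees ⇒ west S add E sees add sees   [E ::= S add]
west S add E sees add sees ⇒ west sees west add E sees add sees   [S ::= sees west]
west sees west add E sees add sees ⇒ west sees west add west sees add sees   [E ::= west]

S ⇒ E E sees ⇒ west E sees ⇒ west S add sees ⇒ west E E sees add sees ⇒ west S add E sees add sees ⇒ west sees west add E sees add sees ⇒ west sees west add west sees add sees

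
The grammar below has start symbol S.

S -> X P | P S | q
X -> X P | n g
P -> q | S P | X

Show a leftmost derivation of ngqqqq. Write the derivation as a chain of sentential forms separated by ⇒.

S⇒XP⇒XPP⇒XPPP⇒ngPPP⇒ngSPPP⇒ngqPPP⇒ngqqPP⇒ngqqqP⇒ngqqqq

S ⇒ XP   [S -> X P]
XP ⇒ XPP   [X -> X P]
XPP ⇒ XPPP   [X -> X P]
XPPP ⇒ ngPPP   [X -> n g]
ngPPP ⇒ ngSPPP   [P -> S P]
ngSPPP ⇒ ngqPPP   [S -> q]
ngqPPP ⇒ ngqqPP   [P -> q]
ngqqPP ⇒ ngqqqP   [P -> q]
ngqqqP ⇒ ngqqqq   [P -> q]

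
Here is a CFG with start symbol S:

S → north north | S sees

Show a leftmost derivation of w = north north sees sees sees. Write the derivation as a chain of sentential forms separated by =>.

S => S sees => S sees sees => S sees sees sees => north north sees sees sees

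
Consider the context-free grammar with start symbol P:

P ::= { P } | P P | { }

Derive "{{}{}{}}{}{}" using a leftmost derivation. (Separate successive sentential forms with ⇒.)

P ⇒ PP ⇒ PPP ⇒ {P}PP ⇒ {PP}PP ⇒ {PPP}PP ⇒ {{}PP}PP ⇒ {{}{}P}PP ⇒ {{}{}{}}PP ⇒ {{}{}{}}{}P ⇒ {{}{}{}}{}{}

P ⇒ PP   [P ::= P P]
PP ⇒ PPP   [P ::= P P]
PPP ⇒ {P}PP   [P ::= { P }]
{P}PP ⇒ {PP}PP   [P ::= P P]
{PP}PP ⇒ {PPP}PP   [P ::= P P]
{PPP}PP ⇒ {{}PP}PP   [P ::= { }]
{{}PP}PP ⇒ {{}{}P}PP   [P ::= { }]
{{}{}P}PP ⇒ {{}{}{}}PP   [P ::= { }]
{{}{}{}}PP ⇒ {{}{}{}}{}P   [P ::= { }]
{{}{}{}}{}P ⇒ {{}{}{}}{}{}   [P ::= { }]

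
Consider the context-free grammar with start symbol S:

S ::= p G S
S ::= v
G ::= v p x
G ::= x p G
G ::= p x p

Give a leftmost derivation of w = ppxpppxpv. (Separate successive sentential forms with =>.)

S => pGS   [S ::= p G S]
pGS => ppxpS   [G ::= p x p]
ppxpS => ppxppGS   [S ::= p G S]
ppxppGS => ppxpppxpS   [G ::= p x p]
ppxpppxpS => ppxpppxpv   [S ::= v]

S=>pGS=>ppxpS=>ppxppGS=>ppxpppxpS=>ppxpppxpv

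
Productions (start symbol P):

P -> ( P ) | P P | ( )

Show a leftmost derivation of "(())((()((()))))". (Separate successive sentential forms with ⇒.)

P ⇒ PP ⇒ (P)P ⇒ (())P ⇒ (())(P) ⇒ (())((P)) ⇒ (())((PP)) ⇒ (())((()P)) ⇒ (())((()(P))) ⇒ (())((()((P)))) ⇒ (())((()((()))))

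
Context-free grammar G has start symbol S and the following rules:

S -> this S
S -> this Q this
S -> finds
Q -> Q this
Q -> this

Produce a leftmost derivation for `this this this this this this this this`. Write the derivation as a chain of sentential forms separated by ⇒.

S ⇒ this Q this ⇒ this Q this this ⇒ this Q this this this ⇒ this Q this this this this ⇒ this Q this this this this this ⇒ this Q this this this this this this ⇒ this this this this this this this this

S ⇒ this Q this   [S -> this Q this]
this Q this ⇒ this Q this this   [Q -> Q this]
this Q this this ⇒ this Q this this this   [Q -> Q this]
this Q this this this ⇒ this Q this this this this   [Q -> Q this]
this Q this this this this ⇒ this Q this this this this this   [Q -> Q this]
this Q this this this this this ⇒ this Q this this this this this this   [Q -> Q this]
this Q this this this this this this ⇒ this this this this this this this this   [Q -> this]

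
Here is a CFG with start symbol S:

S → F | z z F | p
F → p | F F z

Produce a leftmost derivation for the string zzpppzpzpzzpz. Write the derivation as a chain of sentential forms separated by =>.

S => zzF => zzFFz => zzFFzFz => zzpFzFz => zzpFFzzFz => zzpFFzFzzFz => zzpFFzFzFzzFz => zzppFzFzFzzFz => zzpppzFzFzzFz => zzpppzpzFzzFz => zzpppzpzpzzFz => zzpppzpzpzzpz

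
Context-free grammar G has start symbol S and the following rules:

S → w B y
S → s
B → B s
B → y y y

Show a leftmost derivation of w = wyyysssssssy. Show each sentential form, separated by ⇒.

S ⇒ wBy ⇒ wBsy ⇒ wBssy ⇒ wBsssy ⇒ wBssssy ⇒ wBsssssy ⇒ wBssssssy ⇒ wBsssssssy ⇒ wyyysssssssy

S ⇒ wBy   [S → w B y]
wBy ⇒ wBsy   [B → B s]
wBsy ⇒ wBssy   [B → B s]
wBssy ⇒ wBsssy   [B → B s]
wBsssy ⇒ wBssssy   [B → B s]
wBssssy ⇒ wBsssssy   [B → B s]
wBsssssy ⇒ wBssssssy   [B → B s]
wBssssssy ⇒ wBsssssssy   [B → B s]
wBsssssssy ⇒ wyyysssssssy   [B → y y y]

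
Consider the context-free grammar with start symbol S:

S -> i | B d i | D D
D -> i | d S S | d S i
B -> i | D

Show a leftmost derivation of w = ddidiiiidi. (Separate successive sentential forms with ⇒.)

S⇒Bdi⇒Ddi⇒dSidi⇒dDDidi⇒ddSSDidi⇒ddBdiSDidi⇒ddidiSDidi⇒ddidiiDidi⇒ddidiiiidi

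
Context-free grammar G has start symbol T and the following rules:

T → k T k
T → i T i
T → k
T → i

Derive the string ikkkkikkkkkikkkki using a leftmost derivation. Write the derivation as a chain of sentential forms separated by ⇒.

T ⇒ iTi ⇒ ikTki ⇒ ikkTkki ⇒ ikkkTkkki ⇒ ikkkkTkkkki ⇒ ikkkkiTikkkki ⇒ ikkkkikTkikkkki ⇒ ikkkkikkTkkikkkki ⇒ ikkkkikkkkkikkkki

T ⇒ iTi   [T → i T i]
iTi ⇒ ikTki   [T → k T k]
ikTki ⇒ ikkTkki   [T → k T k]
ikkTkki ⇒ ikkkTkkki   [T → k T k]
ikkkTkkki ⇒ ikkkkTkkkki   [T → k T k]
ikkkkTkkkki ⇒ ikkkkiTikkkki   [T → i T i]
ikkkkiTikkkki ⇒ ikkkkikTkikkkki   [T → k T k]
ikkkkikTkikkkki ⇒ ikkkkikkTkkikkkki   [T → k T k]
ikkkkikkTkkikkkki ⇒ ikkkkikkkkkikkkki   [T → k]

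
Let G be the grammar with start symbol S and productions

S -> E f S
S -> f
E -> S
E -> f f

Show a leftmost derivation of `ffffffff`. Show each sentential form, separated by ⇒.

S ⇒ EfS   [S -> E f S]
EfS ⇒ SfS   [E -> S]
SfS ⇒ EfSfS   [S -> E f S]
EfSfS ⇒ SfSfS   [E -> S]
SfSfS ⇒ EfSfSfS   [S -> E f S]
EfSfSfS ⇒ fffSfSfS   [E -> f f]
fffSfSfS ⇒ fffffSfS   [S -> f]
fffffSfS ⇒ fffffffS   [S -> f]
fffffffS ⇒ ffffffff   [S -> f]

S⇒EfS⇒SfS⇒EfSfS⇒SfSfS⇒EfSfSfS⇒fffSfSfS⇒fffffSfS⇒fffffffS⇒ffffffff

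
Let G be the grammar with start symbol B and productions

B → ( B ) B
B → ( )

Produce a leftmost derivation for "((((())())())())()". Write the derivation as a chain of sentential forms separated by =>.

B => (B)B   [B → ( B ) B]
(B)B => ((B)B)B   [B → ( B ) B]
((B)B)B => (((B)B)B)B   [B → ( B ) B]
(((B)B)B)B => ((((B)B)B)B)B   [B → ( B ) B]
((((B)B)B)B)B => ((((())B)B)B)B   [B → ( )]
((((())B)B)B)B => ((((())())B)B)B   [B → ( )]
((((())())B)B)B => ((((())())())B)B   [B → ( )]
((((())())())B)B => ((((())())())())B   [B → ( )]
((((())())())())B => ((((())())())())()   [B → ( )]

B => (B)B => ((B)B)B => (((B)B)B)B => ((((B)B)B)B)B => ((((())B)B)B)B => ((((())())B)B)B => ((((())())())B)B => ((((())())())())B => ((((())())())())()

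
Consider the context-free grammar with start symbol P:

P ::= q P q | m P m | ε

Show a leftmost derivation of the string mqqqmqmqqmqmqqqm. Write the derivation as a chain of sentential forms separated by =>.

P => mPm   [P ::= m P m]
mPm => mqPqm   [P ::= q P q]
mqPqm => mqqPqqm   [P ::= q P q]
mqqPqqm => mqqqPqqqm   [P ::= q P q]
mqqqPqqqm => mqqqmPmqqqm   [P ::= m P m]
mqqqmPmqqqm => mqqqmqPqmqqqm   [P ::= q P q]
mqqqmqPqmqqqm => mqqqmqmPmqmqqqm   [P ::= m P m]
mqqqmqmPmqmqqqm => mqqqmqmqPqmqmqqqm   [P ::= q P q]
mqqqmqmqPqmqmqqqm => mqqqmqmqqmqmqqqm   [P ::= ε]

P => mPm => mqPqm => mqqPqqm => mqqqPqqqm => mqqqmPmqqqm => mqqqmqPqmqqqm => mqqqmqmPmqmqqqm => mqqqmqmqPqmqmqqqm => mqqqmqmqqmqmqqqm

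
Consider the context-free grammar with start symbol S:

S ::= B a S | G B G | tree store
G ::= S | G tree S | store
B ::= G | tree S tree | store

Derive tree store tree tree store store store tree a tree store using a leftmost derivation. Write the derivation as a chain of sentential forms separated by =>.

S => B a S   [S ::= B a S]
B a S => tree S tree a S   [B ::= tree S tree]
tree S tree a S => tree G B G tree a S   [S ::= G B G]
tree G B G tree a S => tree G tree S B G tree a S   [G ::= G tree S]
tree G tree S B G tree a S => tree store tree S B G tree a S   [G ::= store]
tree store tree S B G tree a S => tree store tree tree store B G tree a S   [S ::= tree store]
tree store tree tree store B G tree a S => tree store tree tree store store G tree a S   [B ::= store]
tree store tree tree store store G tree a S => tree store tree tree store store store tree a S   [G ::= store]
tree store tree tree store store store tree a S => tree store tree tree store store store tree a tree store   [S ::= tree store]

S => B a S => tree S tree a S => tree G B G tree a S => tree G tree S B G tree a S => tree store tree S B G tree a S => tree store tree tree store B G tree a S => tree store tree tree store store G tree a S => tree store tree tree store store store tree a S => tree store tree tree store store store tree a tree store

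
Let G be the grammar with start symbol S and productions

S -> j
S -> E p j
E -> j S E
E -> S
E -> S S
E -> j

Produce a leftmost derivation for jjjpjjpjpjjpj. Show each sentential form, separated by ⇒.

S ⇒ Epj   [S -> E p j]
Epj ⇒ jSEpj   [E -> j S E]
jSEpj ⇒ jEpjEpj   [S -> E p j]
jEpjEpj ⇒ jjSEpjEpj   [E -> j S E]
jjSEpjEpj ⇒ jjEpjEpjEpj   [S -> E p j]
jjEpjEpjEpj ⇒ jjSpjEpjEpj   [E -> S]
jjSpjEpjEpj ⇒ jjjpjEpjEpj   [S -> j]
jjjpjEpjEpj ⇒ jjjpjSpjEpj   [E -> S]
jjjpjSpjEpj ⇒ jjjpjEpjpjEpj   [S -> E p j]
jjjpjEpjpjEpj ⇒ jjjpjSpjpjEpj   [E -> S]
jjjpjSpjpjEpj ⇒ jjjpjjpjpjEpj   [S -> j]
jjjpjjpjpjEpj ⇒ jjjpjjpjpjjpj   [E -> j]

S⇒Epj⇒jSEpj⇒jEpjEpj⇒jjSEpjEpj⇒jjEpjEpjEpj⇒jjSpjEpjEpj⇒jjjpjEpjEpj⇒jjjpjSpjEpj⇒jjjpjEpjpjEpj⇒jjjpjSpjpjEpj⇒jjjpjjpjpjEpj⇒jjjpjjpjpjjpj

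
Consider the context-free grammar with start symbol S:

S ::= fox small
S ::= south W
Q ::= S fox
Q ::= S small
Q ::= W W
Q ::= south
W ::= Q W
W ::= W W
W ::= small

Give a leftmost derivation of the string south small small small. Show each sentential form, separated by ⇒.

S ⇒ south W ⇒ south W W ⇒ south W W W ⇒ south small W W ⇒ south small small W ⇒ south small small small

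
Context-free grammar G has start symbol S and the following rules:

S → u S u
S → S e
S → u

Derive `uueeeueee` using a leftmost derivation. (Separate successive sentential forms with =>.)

S => Se => See => Seee => uSueee => uSeueee => uSeeueee => uSeeeueee => uueeeueee

S => Se   [S → S e]
Se => See   [S → S e]
See => Seee   [S → S e]
Seee => uSueee   [S → u S u]
uSueee => uSeueee   [S → S e]
uSeueee => uSeeueee   [S → S e]
uSeeueee => uSeeeueee   [S → S e]
uSeeeueee => uueeeueee   [S → u]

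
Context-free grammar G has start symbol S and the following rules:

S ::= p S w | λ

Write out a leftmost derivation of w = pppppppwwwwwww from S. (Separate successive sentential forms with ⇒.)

S ⇒ pSw ⇒ ppSww ⇒ pppSwww ⇒ ppppSwwww ⇒ pppppSwwwww ⇒ ppppppSwwwwww ⇒ pppppppSwwwwwww ⇒ pppppppwwwwwww

S ⇒ pSw   [S ::= p S w]
pSw ⇒ ppSww   [S ::= p S w]
ppSww ⇒ pppSwww   [S ::= p S w]
pppSwww ⇒ ppppSwwww   [S ::= p S w]
ppppSwwww ⇒ pppppSwwwww   [S ::= p S w]
pppppSwwwww ⇒ ppppppSwwwwww   [S ::= p S w]
ppppppSwwwwww ⇒ pppppppSwwwwwww   [S ::= p S w]
pppppppSwwwwwww ⇒ pppppppwwwwwww   [S ::= λ]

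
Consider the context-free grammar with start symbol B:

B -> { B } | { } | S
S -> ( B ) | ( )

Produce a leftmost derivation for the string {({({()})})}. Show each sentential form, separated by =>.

B=>{B}=>{S}=>{(B)}=>{({B})}=>{({S})}=>{({(B)})}=>{({({B})})}=>{({({S})})}=>{({({()})})}

B => {B}   [B -> { B }]
{B} => {S}   [B -> S]
{S} => {(B)}   [S -> ( B )]
{(B)} => {({B})}   [B -> { B }]
{({B})} => {({S})}   [B -> S]
{({S})} => {({(B)})}   [S -> ( B )]
{({(B)})} => {({({B})})}   [B -> { B }]
{({({B})})} => {({({S})})}   [B -> S]
{({({S})})} => {({({()})})}   [S -> ( )]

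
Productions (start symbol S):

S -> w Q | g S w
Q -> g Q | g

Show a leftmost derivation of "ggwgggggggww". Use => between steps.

S => gSw   [S -> g S w]
gSw => ggSww   [S -> g S w]
ggSww => ggwQww   [S -> w Q]
ggwQww => ggwgQww   [Q -> g Q]
ggwgQww => ggwggQww   [Q -> g Q]
ggwggQww => ggwgggQww   [Q -> g Q]
ggwgggQww => ggwggggQww   [Q -> g Q]
ggwggggQww => ggwgggggQww   [Q -> g Q]
ggwgggggQww => ggwggggggQww   [Q -> g Q]
ggwggggggQww => ggwgggggggww   [Q -> g]

S => gSw => ggSww => ggwQww => ggwgQww => ggwggQww => ggwgggQww => ggwggggQww => ggwgggggQww => ggwggggggQww => ggwgggggggww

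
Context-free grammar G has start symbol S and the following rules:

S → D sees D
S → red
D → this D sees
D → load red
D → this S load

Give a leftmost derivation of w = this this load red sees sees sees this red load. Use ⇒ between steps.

S ⇒ D sees D   [S → D sees D]
D sees D ⇒ this D sees sees D   [D → this D sees]
this D sees sees D ⇒ this this D sees sees sees D   [D → this D sees]
this this D sees sees sees D ⇒ this this load red sees sees sees D   [D → load red]
this this load red sees sees sees D ⇒ this this load red sees sees sees this S load   [D → this S load]
this this load red sees sees sees this S load ⇒ this this load red sees sees sees this red load   [S → red]

S ⇒ D sees D ⇒ this D sees sees D ⇒ this this D sees sees sees D ⇒ this this load red sees sees sees D ⇒ this this load red sees sees sees this S load ⇒ this this load red sees sees sees this red load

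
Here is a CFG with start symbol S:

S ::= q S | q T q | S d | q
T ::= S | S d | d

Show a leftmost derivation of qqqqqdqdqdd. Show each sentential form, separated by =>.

S=>Sd=>Sdd=>qSdd=>qqTqdd=>qqSdqdd=>qqqSdqdd=>qqqqTqdqdd=>qqqqSdqdqdd=>qqqqqdqdqdd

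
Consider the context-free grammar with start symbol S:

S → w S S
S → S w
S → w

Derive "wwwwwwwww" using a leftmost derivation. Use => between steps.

S=>Sw=>Sww=>Swww=>wSSwww=>wSwSwww=>wwSSwSwww=>wwwSwSwww=>wwwwwSwww=>wwwwwwwww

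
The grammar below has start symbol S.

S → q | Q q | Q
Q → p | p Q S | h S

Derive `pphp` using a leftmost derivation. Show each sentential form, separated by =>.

S=>Q=>pQS=>ppS=>ppQ=>pphS=>pphQ=>pphp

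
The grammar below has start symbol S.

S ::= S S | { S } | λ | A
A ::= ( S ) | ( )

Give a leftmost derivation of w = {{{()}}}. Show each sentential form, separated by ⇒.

S⇒{S}⇒{{S}}⇒{{{S}}}⇒{{{A}}}⇒{{{(S)}}}⇒{{{()}}}

S ⇒ {S}   [S ::= { S }]
{S} ⇒ {{S}}   [S ::= { S }]
{{S}} ⇒ {{{S}}}   [S ::= { S }]
{{{S}}} ⇒ {{{A}}}   [S ::= A]
{{{A}}} ⇒ {{{(S)}}}   [A ::= ( S )]
{{{(S)}}} ⇒ {{{()}}}   [S ::= λ]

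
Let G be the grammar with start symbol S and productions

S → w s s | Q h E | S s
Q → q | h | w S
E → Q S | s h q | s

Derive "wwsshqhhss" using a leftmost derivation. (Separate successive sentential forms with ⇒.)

S ⇒ Ss   [S → S s]
Ss ⇒ QhEs   [S → Q h E]
QhEs ⇒ wShEs   [Q → w S]
wShEs ⇒ wwsshEs   [S → w s s]
wwsshEs ⇒ wwsshQSs   [E → Q S]
wwsshQSs ⇒ wwsshqSs   [Q → q]
wwsshqSs ⇒ wwsshqQhEs   [S → Q h E]
wwsshqQhEs ⇒ wwsshqhhEs   [Q → h]
wwsshqhhEs ⇒ wwsshqhhss   [E → s]

S⇒Ss⇒QhEs⇒wShEs⇒wwsshEs⇒wwsshQSs⇒wwsshqSs⇒wwsshqQhEs⇒wwsshqhhEs⇒wwsshqhhss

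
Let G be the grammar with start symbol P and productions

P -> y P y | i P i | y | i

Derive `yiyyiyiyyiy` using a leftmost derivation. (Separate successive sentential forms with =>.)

P=>yPy=>yiPiy=>yiyPyiy=>yiyyPyyiy=>yiyyiPiyyiy=>yiyyiyiyyiy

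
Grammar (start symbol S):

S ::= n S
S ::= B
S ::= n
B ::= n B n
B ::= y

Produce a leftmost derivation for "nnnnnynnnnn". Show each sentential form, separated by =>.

S => B => nBn => nnBnn => nnnBnnn => nnnnBnnnn => nnnnnBnnnnn => nnnnnynnnnn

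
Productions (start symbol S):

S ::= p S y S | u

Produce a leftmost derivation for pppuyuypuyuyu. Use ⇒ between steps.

S ⇒ pSyS ⇒ ppSySyS ⇒ pppSySySyS ⇒ pppuySySyS ⇒ pppuyuySyS ⇒ pppuyuypSySyS ⇒ pppuyuypuySyS ⇒ pppuyuypuyuyS ⇒ pppuyuypuyuyu

S ⇒ pSyS   [S ::= p S y S]
pSyS ⇒ ppSySyS   [S ::= p S y S]
ppSySyS ⇒ pppSySySyS   [S ::= p S y S]
pppSySySyS ⇒ pppuySySyS   [S ::= u]
pppuySySyS ⇒ pppuyuySyS   [S ::= u]
pppuyuySyS ⇒ pppuyuypSySyS   [S ::= p S y S]
pppuyuypSySyS ⇒ pppuyuypuySyS   [S ::= u]
pppuyuypuySyS ⇒ pppuyuypuyuyS   [S ::= u]
pppuyuypuyuyS ⇒ pppuyuypuyuyu   [S ::= u]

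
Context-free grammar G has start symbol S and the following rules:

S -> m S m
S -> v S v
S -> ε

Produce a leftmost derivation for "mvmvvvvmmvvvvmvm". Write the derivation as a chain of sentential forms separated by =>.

S => mSm => mvSvm => mvmSmvm => mvmvSvmvm => mvmvvSvvmvm => mvmvvvSvvvmvm => mvmvvvvSvvvvmvm => mvmvvvvmSmvvvvmvm => mvmvvvvmmvvvvmvm

S => mSm   [S -> m S m]
mSm => mvSvm   [S -> v S v]
mvSvm => mvmSmvm   [S -> m S m]
mvmSmvm => mvmvSvmvm   [S -> v S v]
mvmvSvmvm => mvmvvSvvmvm   [S -> v S v]
mvmvvSvvmvm => mvmvvvSvvvmvm   [S -> v S v]
mvmvvvSvvvmvm => mvmvvvvSvvvvmvm   [S -> v S v]
mvmvvvvSvvvvmvm => mvmvvvvmSmvvvvmvm   [S -> m S m]
mvmvvvvmSmvvvvmvm => mvmvvvvmmvvvvmvm   [S -> ε]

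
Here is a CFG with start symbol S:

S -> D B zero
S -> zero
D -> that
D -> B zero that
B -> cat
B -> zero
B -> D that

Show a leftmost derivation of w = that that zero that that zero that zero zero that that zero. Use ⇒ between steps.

S ⇒ D B zero   [S -> D B zero]
D B zero ⇒ B zero that B zero   [D -> B zero that]
B zero that B zero ⇒ D that zero that B zero   [B -> D that]
D that zero that B zero ⇒ B zero that that zero that B zero   [D -> B zero that]
B zero that that zero that B zero ⇒ D that zero that that zero that B zero   [B -> D that]
D that zero that that zero that B zero ⇒ that that zero that that zero that B zero   [D -> that]
that that zero that that zero that B zero ⇒ that that zero that that zero that D that zero   [B -> D that]
that that zero that that zero that D that zero ⇒ that that zero that that zero that B zero that that zero   [D -> B zero that]
that that zero that that zero that B zero that that zero ⇒ that that zero that that zero that zero zero that that zero   [B -> zero]

S ⇒ D B zero ⇒ B zero that B zero ⇒ D that zero that B zero ⇒ B zero that that zero that B zero ⇒ D that zero that that zero that B zero ⇒ that that zero that that zero that B zero ⇒ that that zero that that zero that D that zero ⇒ that that zero that that zero that B zero that that zero ⇒ that that zero that that zero that zero zero that that zero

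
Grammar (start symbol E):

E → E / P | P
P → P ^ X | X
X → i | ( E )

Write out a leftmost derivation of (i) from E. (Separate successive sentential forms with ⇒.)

E ⇒ P ⇒ X ⇒ (E) ⇒ (P) ⇒ (X) ⇒ (i)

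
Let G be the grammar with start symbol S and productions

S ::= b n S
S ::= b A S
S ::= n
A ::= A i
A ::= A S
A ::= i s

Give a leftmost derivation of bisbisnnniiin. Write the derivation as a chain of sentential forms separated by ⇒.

S ⇒ bAS   [S ::= b A S]
bAS ⇒ bAiS   [A ::= A i]
bAiS ⇒ bAiiS   [A ::= A i]
bAiiS ⇒ bAiiiS   [A ::= A i]
bAiiiS ⇒ bASiiiS   [A ::= A S]
bASiiiS ⇒ bASSiiiS   [A ::= A S]
bASSiiiS ⇒ bisSSiiiS   [A ::= i s]
bisSSiiiS ⇒ bisbASSiiiS   [S ::= b A S]
bisbASSiiiS ⇒ bisbASSSiiiS   [A ::= A S]
bisbASSSiiiS ⇒ bisbisSSSiiiS   [A ::= i s]
bisbisSSSiiiS ⇒ bisbisnSSiiiS   [S ::= n]
bisbisnSSiiiS ⇒ bisbisnnSiiiS   [S ::= n]
bisbisnnSiiiS ⇒ bisbisnnniiiS   [S ::= n]
bisbisnnniiiS ⇒ bisbisnnniiin   [S ::= n]

S⇒bAS⇒bAiS⇒bAiiS⇒bAiiiS⇒bASiiiS⇒bASSiiiS⇒bisSSiiiS⇒bisbASSiiiS⇒bisbASSSiiiS⇒bisbisSSSiiiS⇒bisbisnSSiiiS⇒bisbisnnSiiiS⇒bisbisnnniiiS⇒bisbisnnniiin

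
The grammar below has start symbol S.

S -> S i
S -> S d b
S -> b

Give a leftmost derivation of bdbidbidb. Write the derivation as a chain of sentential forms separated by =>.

S => Sdb => Sidb => Sdbidb => Sidbidb => Sdbidbidb => bdbidbidb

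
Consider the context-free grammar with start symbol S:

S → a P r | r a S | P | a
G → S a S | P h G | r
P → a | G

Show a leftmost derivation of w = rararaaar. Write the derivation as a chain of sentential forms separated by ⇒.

S⇒raS⇒raraS⇒rararaS⇒rararaaPr⇒rararaaar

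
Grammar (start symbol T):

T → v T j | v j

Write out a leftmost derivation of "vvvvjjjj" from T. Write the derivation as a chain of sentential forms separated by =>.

T => vTj   [T → v T j]
vTj => vvTjj   [T → v T j]
vvTjj => vvvTjjj   [T → v T j]
vvvTjjj => vvvvjjjj   [T → v j]

T => vTj => vvTjj => vvvTjjj => vvvvjjjj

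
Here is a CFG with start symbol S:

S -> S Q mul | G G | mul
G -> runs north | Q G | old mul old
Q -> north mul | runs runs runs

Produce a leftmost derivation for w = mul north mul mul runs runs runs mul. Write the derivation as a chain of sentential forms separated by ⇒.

S ⇒ S Q mul   [S -> S Q mul]
S Q mul ⇒ S Q mul Q mul   [S -> S Q mul]
S Q mul Q mul ⇒ mul Q mul Q mul   [S -> mul]
mul Q mul Q mul ⇒ mul north mul mul Q mul   [Q -> north mul]
mul north mul mul Q mul ⇒ mul north mul mul runs runs runs mul   [Q -> runs runs runs]

S ⇒ S Q mul ⇒ S Q mul Q mul ⇒ mul Q mul Q mul ⇒ mul north mul mul Q mul ⇒ mul north mul mul runs runs runs mul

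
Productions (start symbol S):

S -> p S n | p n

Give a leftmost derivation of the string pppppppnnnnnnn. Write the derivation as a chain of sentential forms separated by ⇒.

S ⇒ pSn   [S -> p S n]
pSn ⇒ ppSnn   [S -> p S n]
ppSnn ⇒ pppSnnn   [S -> p S n]
pppSnnn ⇒ ppppSnnnn   [S -> p S n]
ppppSnnnn ⇒ pppppSnnnnn   [S -> p S n]
pppppSnnnnn ⇒ ppppppSnnnnnn   [S -> p S n]
ppppppSnnnnnn ⇒ pppppppnnnnnnn   [S -> p n]

S ⇒ pSn ⇒ ppSnn ⇒ pppSnnn ⇒ ppppSnnnn ⇒ pppppSnnnnn ⇒ ppppppSnnnnnn ⇒ pppppppnnnnnnn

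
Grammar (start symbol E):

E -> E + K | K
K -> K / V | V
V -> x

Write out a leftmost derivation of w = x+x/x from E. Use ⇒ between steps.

E⇒E+K⇒K+K⇒V+K⇒x+K⇒x+K/V⇒x+V/V⇒x+x/V⇒x+x/x

E ⇒ E+K   [E -> E + K]
E+K ⇒ K+K   [E -> K]
K+K ⇒ V+K   [K -> V]
V+K ⇒ x+K   [V -> x]
x+K ⇒ x+K/V   [K -> K / V]
x+K/V ⇒ x+V/V   [K -> V]
x+V/V ⇒ x+x/V   [V -> x]
x+x/V ⇒ x+x/x   [V -> x]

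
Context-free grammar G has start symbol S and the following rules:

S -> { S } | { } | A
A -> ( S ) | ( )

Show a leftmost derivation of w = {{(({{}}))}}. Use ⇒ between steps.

S ⇒ {S}   [S -> { S }]
{S} ⇒ {{S}}   [S -> { S }]
{{S}} ⇒ {{A}}   [S -> A]
{{A}} ⇒ {{(S)}}   [A -> ( S )]
{{(S)}} ⇒ {{(A)}}   [S -> A]
{{(A)}} ⇒ {{((S))}}   [A -> ( S )]
{{((S))}} ⇒ {{(({S}))}}   [S -> { S }]
{{(({S}))}} ⇒ {{(({{}}))}}   [S -> { }]

S⇒{S}⇒{{S}}⇒{{A}}⇒{{(S)}}⇒{{(A)}}⇒{{((S))}}⇒{{(({S}))}}⇒{{(({{}}))}}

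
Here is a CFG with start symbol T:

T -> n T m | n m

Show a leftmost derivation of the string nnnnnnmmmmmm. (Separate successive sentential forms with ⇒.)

T⇒nTm⇒nnTmm⇒nnnTmmm⇒nnnnTmmmm⇒nnnnnTmmmmm⇒nnnnnnmmmmmm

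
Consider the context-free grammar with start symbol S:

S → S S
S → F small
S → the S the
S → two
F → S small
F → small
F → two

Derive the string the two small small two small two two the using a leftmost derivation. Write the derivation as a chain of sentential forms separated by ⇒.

S ⇒ the S the   [S → the S the]
the S the ⇒ the S S the   [S → S S]
the S S the ⇒ the two S the   [S → two]
the two S the ⇒ the two S S the   [S → S S]
the two S S the ⇒ the two S S S the   [S → S S]
the two S S S the ⇒ the two F small S S the   [S → F small]
the two F small S S the ⇒ the two small small S S the   [F → small]
the two small small S S the ⇒ the two small small S S S the   [S → S S]
the two small small S S S the ⇒ the two small small F small S S the   [S → F small]
the two small small F small S S the ⇒ the two small small two small S S the   [F → two]
the two small small two small S S the ⇒ the two small small two small two S the   [S → two]
the two small small two small two S the ⇒ the two small small two small two two the   [S → two]

S ⇒ the S the ⇒ the S S the ⇒ the two S the ⇒ the two S S the ⇒ the two S S S the ⇒ the two F small S S the ⇒ the two small small S S the ⇒ the two small small S S S the ⇒ the two small small F small S S the ⇒ the two small small two small S S the ⇒ the two small small two small two S the ⇒ the two small small two small two two the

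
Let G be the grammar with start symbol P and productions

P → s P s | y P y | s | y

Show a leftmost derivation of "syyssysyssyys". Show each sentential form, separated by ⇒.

P ⇒ sPs   [P → s P s]
sPs ⇒ syPys   [P → y P y]
syPys ⇒ syyPyys   [P → y P y]
syyPyys ⇒ syysPsyys   [P → s P s]
syysPsyys ⇒ syyssPssyys   [P → s P s]
syyssPssyys ⇒ syyssyPyssyys   [P → y P y]
syyssyPyssyys ⇒ syyssysyssyys   [P → s]

P ⇒ sPs ⇒ syPys ⇒ syyPyys ⇒ syysPsyys ⇒ syyssPssyys ⇒ syyssyPyssyys ⇒ syyssysyssyys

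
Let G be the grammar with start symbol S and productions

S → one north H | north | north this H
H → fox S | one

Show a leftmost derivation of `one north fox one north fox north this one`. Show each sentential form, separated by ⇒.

S ⇒ one north H ⇒ one north fox S ⇒ one north fox one north H ⇒ one north fox one north fox S ⇒ one north fox one north fox north this H ⇒ one north fox one north fox north this one

S ⇒ one north H   [S → one north H]
one north H ⇒ one north fox S   [H → fox S]
one north fox S ⇒ one north fox one north H   [S → one north H]
one north fox one north H ⇒ one north fox one north fox S   [H → fox S]
one north fox one north fox S ⇒ one north fox one north fox north this H   [S → north this H]
one north fox one north fox north this H ⇒ one north fox one north fox north this one   [H → one]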